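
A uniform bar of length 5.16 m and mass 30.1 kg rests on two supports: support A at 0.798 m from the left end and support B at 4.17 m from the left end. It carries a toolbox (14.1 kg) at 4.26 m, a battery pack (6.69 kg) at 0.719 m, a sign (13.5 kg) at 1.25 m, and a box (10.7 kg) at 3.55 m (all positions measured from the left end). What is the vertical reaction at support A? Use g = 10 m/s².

R_A ≈ 343 N

About support B:
Beam weight: 30.1 × 10 = 301 N down at 2.58 m → arm 1.59 m, τ = 301 × 1.59 = 478.6 N·m counterclockwise.
Toolbox: 14.1 × 10 = 141 N down at 4.26 m → arm 0.09 m, τ = 141 × 0.09 = 12.69 N·m clockwise.
Battery pack: 6.69 × 10 = 66.9 N down at 0.719 m → arm 3.451 m, τ = 66.9 × 3.451 = 230.9 N·m counterclockwise.
Sign: 13.5 × 10 = 135 N down at 1.25 m → arm 2.92 m, τ = 135 × 2.92 = 394.2 N·m counterclockwise.
Box: 10.7 × 10 = 107 N down at 3.55 m → arm 0.62 m, τ = 107 × 0.62 = 66.34 N·m counterclockwise.
Net load moment about support B = 1157 N·m counterclockwise.
Reaction R at support A is upward at 0.798 m, arm 3.372 m → moment R × 3.372 clockwise.
Balancing moments: R × 3.372 = 1157, giving R = 343 N.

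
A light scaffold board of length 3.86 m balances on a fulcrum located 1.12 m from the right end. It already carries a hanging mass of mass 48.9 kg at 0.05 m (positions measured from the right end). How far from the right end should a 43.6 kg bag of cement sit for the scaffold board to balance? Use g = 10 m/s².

x ≈ 2.32 m from the right end

Choose the fulcrum (at 1.12 m from the right end) as the axis so the support reaction has zero arm there.
Hanging mass: 48.9 × 10 = 489 N down at 0.05 m → arm 1.07 m, τ = 489 × 1.07 = 523.2 N·m clockwise.
Net moment of existing loads = 523.2 N·m clockwise.
The bag of cement weighs 43.6 × 10 = 436 N and must supply an equal counterclockwise moment, so its lever arm about the fulcrum is 523.2 / 436 = 1.2 m.
That puts it at 1.12 + 1.2 = 2.32 m from the right end.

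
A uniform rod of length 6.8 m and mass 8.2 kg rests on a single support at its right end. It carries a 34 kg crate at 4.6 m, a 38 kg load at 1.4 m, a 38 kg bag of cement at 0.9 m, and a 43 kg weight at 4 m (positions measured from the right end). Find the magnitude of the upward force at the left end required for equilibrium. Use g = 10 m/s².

F ≈ 652 N

Take moments about the right end.
Beam weight: 8.2 × 10 = 82 N down at 3.4 m → arm 3.4 m, τ = 82 × 3.4 = 278.8 N·m counterclockwise.
Crate: 34 × 10 = 340 N down at 4.6 m → arm 4.6 m, τ = 340 × 4.6 = 1564 N·m counterclockwise.
Load: 38 × 10 = 380 N down at 1.4 m → arm 1.4 m, τ = 380 × 1.4 = 532 N·m counterclockwise.
Bag of cement: 38 × 10 = 380 N down at 0.9 m → arm 0.9 m, τ = 380 × 0.9 = 342 N·m counterclockwise.
Weight: 43 × 10 = 430 N down at 4 m → arm 4 m, τ = 430 × 4 = 1720 N·m counterclockwise.
Net moment of the loads = 4437 N·m counterclockwise.
The upward force F acts at the left end, arm 6.8 m, giving F × 6.8 clockwise.
Στ = 0 ⇒ F × 6.8 = 4437 ⇒ F = 4437 / 6.8 = 652 N.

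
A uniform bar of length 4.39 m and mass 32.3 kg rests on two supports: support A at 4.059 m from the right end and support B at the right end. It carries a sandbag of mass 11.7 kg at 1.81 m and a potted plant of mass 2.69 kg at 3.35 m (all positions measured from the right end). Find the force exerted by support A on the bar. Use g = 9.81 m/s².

Taking torques about support B:
Beam weight: 32.3 × 9.81 = 316.9 N down at 2.195 m → arm 2.195 m, τ = 316.9 × 2.195 = 695.6 N·m counterclockwise.
Sandbag: 11.7 × 9.81 = 114.8 N down at 1.81 m → arm 1.81 m, τ = 114.8 × 1.81 = 207.8 N·m counterclockwise.
Potted plant: 2.69 × 9.81 = 26.39 N down at 3.35 m → arm 3.35 m, τ = 26.39 × 3.35 = 88.41 N·m counterclockwise.
Net load moment about support B = 991.8 N·m counterclockwise.
Reaction R at support A is upward at 4.059 m, arm 4.059 m → moment R × 4.059 clockwise.
Στ = 0 ⇒ R × 4.059 = 991.8 ⇒ R = 244 N.

R_A ≈ 244 N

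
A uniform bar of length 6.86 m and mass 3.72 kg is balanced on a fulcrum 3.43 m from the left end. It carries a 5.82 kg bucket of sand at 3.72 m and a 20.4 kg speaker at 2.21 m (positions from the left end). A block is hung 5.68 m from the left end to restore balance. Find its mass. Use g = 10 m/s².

About the fulcrum (at 3.43 m from the left end):
Beam weight: acts at the fulcrum, moment arm 0 → no torque.
Bucket of sand: 5.82 × 10 = 58.2 N down at 3.72 m → arm 0.29 m, τ = 58.2 × 0.29 = 16.88 N·m clockwise.
Speaker: 20.4 × 10 = 204 N down at 2.21 m → arm 1.22 m, τ = 204 × 1.22 = 248.9 N·m counterclockwise.
Net moment of known loads = 232 N·m counterclockwise.
An unknown mass m at 5.68 m has arm 2.25 m; its moment is m·g·2.25 clockwise.
Στ = 0 ⇒ m × 10 × 2.25 = 232 ⇒ m = 232 / (10 × 2.25) = 10.3 kg.

m ≈ 10.3 kg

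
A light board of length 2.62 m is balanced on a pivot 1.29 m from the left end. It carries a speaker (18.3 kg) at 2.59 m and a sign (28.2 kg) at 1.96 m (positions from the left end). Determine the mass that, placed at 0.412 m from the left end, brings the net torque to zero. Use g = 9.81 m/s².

m ≈ 48.6 kg

Take moments about the pivot (at 1.29 m from the left end).
Speaker: 18.3 × 9.81 = 179.5 N down at 2.59 m → arm 1.3 m, τ = 179.5 × 1.3 = 233.3 N·m clockwise.
Sign: 28.2 × 9.81 = 276.6 N down at 1.96 m → arm 0.67 m, τ = 276.6 × 0.67 = 185.3 N·m clockwise.
Net moment of known loads = 418.6 N·m clockwise.
An unknown mass m at 0.412 m has arm 0.878 m; its moment is m·g·0.878 counterclockwise.
Στ = 0 ⇒ m × 9.81 × 0.878 = 418.6 ⇒ m = 418.6 / (9.81 × 0.878) = 48.6 kg.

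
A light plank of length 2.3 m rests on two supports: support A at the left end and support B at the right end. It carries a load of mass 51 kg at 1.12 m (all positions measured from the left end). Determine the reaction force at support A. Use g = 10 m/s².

Choose support B as the axis so its reaction then has zero moment arm.
Load: 51 × 10 = 510 N down at 1.12 m → arm 1.18 m, τ = 510 × 1.18 = 601.8 N·m counterclockwise.
Net load moment about support B = 601.8 N·m counterclockwise.
Reaction R at support A is upward at 0 m, arm 2.3 m → moment R × 2.3 clockwise.
Στ = 0 ⇒ R × 2.3 = 601.8 ⇒ R = 262 N.

R_A ≈ 262 N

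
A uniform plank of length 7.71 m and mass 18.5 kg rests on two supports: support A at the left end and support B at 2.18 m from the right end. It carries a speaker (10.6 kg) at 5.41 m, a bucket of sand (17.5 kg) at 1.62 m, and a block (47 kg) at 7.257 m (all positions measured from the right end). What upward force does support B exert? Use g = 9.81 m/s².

R_B ≈ 397 N

Taking torques about support A:
Beam weight: 18.5 × 9.81 = 181.5 N down at 3.855 m → arm 3.855 m, τ = 181.5 × 3.855 = 699.7 N·m clockwise.
Speaker: 10.6 × 9.81 = 104 N down at 5.41 m → arm 2.3 m, τ = 104 × 2.3 = 239.2 N·m clockwise.
Bucket of sand: 17.5 × 9.81 = 171.7 N down at 1.62 m → arm 6.09 m, τ = 171.7 × 6.09 = 1046 N·m clockwise.
Block: 47 × 9.81 = 461.1 N down at 7.257 m → arm 0.453 m, τ = 461.1 × 0.453 = 208.9 N·m clockwise.
Net load moment about support A = 2194 N·m clockwise.
Reaction R at support B is upward at 2.18 m, arm 5.53 m → moment R × 5.53 counterclockwise.
Setting net torque to zero: R × 5.53 = 2194 → R = 397 N.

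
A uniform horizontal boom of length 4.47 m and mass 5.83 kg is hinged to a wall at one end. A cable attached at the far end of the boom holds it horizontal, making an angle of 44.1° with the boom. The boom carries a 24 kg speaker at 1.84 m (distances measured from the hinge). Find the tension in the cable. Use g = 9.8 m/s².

Taking torques about the hinge:
Beam weight: 5.83 × 9.8 = 57.13 N down at 2.235 m → arm 2.235 m, τ = 57.13 × 2.235 = 127.7 N·m clockwise.
Speaker: 24 × 9.8 = 235.2 N down at 1.84 m → arm 1.84 m, τ = 235.2 × 1.84 = 432.8 N·m clockwise.
Total clockwise load moment = 560.5 N·m.
The cable tension T acts at 4.47 m; only its component perpendicular to the boom, T sinθ, produces torque. sin 44.1° = 0.6959.
Στ = 0 ⇒ T × 4.47 × 0.6959 = 560.5 ⇒ T = 560.5 / 3.111 = 180 N.

T ≈ 180 N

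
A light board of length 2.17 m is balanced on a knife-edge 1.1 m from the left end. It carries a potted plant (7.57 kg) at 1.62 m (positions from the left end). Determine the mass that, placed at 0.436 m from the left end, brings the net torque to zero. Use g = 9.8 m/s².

About the knife-edge (at 1.1 m from the left end):
Potted plant: 7.57 × 9.8 = 74.19 N down at 1.62 m → arm 0.52 m, τ = 74.19 × 0.52 = 38.58 N·m clockwise.
Net moment of known loads = 38.58 N·m clockwise.
An unknown mass m at 0.436 m has arm 0.664 m; its moment is m·g·0.664 counterclockwise.
For rotational equilibrium, m × 9.8 × 0.664 = 38.58, so m = 38.58 / (9.8 × 0.664) = 5.93 kg.

m ≈ 5.93 kg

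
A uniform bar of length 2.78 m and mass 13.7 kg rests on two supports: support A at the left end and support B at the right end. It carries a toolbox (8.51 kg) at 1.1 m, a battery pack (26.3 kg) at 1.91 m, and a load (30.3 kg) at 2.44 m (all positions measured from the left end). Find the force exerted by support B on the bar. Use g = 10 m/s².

R_B ≈ 549 N

Choose support A as the axis so its reaction then has zero moment arm.
Beam weight: 13.7 × 10 = 137 N down at 1.39 m → arm 1.39 m, τ = 137 × 1.39 = 190.4 N·m clockwise.
Toolbox: 8.51 × 10 = 85.1 N down at 1.1 m → arm 1.1 m, τ = 85.1 × 1.1 = 93.61 N·m clockwise.
Battery pack: 26.3 × 10 = 263 N down at 1.91 m → arm 1.91 m, τ = 263 × 1.91 = 502.3 N·m clockwise.
Load: 30.3 × 10 = 303 N down at 2.44 m → arm 2.44 m, τ = 303 × 2.44 = 739.3 N·m clockwise.
Net load moment about support A = 1526 N·m clockwise.
Reaction R at support B is upward at 2.78 m, arm 2.78 m → moment R × 2.78 counterclockwise.
Στ = 0 ⇒ R × 2.78 = 1526 ⇒ R = 549 N.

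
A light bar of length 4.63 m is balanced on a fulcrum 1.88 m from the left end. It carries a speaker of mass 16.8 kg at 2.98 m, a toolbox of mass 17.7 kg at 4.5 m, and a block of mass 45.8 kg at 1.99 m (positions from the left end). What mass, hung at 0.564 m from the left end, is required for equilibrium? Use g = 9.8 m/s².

About the fulcrum (at 1.88 m from the left end):
Speaker: 16.8 × 9.8 = 164.6 N down at 2.98 m → arm 1.1 m, τ = 164.6 × 1.1 = 181.1 N·m clockwise.
Toolbox: 17.7 × 9.8 = 173.5 N down at 4.5 m → arm 2.62 m, τ = 173.5 × 2.62 = 454.6 N·m clockwise.
Block: 45.8 × 9.8 = 448.8 N down at 1.99 m → arm 0.11 m, τ = 448.8 × 0.11 = 49.37 N·m clockwise.
Net moment of known loads = 685.1 N·m clockwise.
An unknown mass m at 0.564 m has arm 1.316 m; its moment is m·g·1.316 counterclockwise.
Setting net torque to zero: m × 9.8 × 1.316 = 685.1 → m = 685.1 / (9.8 × 1.316) = 53.1 kg.

m ≈ 53.1 kg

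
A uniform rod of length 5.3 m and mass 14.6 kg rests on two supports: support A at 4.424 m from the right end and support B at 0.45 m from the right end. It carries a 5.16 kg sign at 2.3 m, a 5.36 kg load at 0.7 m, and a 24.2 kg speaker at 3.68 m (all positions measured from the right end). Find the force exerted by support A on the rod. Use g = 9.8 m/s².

Sum moments about support B (its reaction then has zero moment arm).
Beam weight: 14.6 × 9.8 = 143.1 N down at 2.65 m → arm 2.2 m, τ = 143.1 × 2.2 = 314.8 N·m counterclockwise.
Sign: 5.16 × 9.8 = 50.57 N down at 2.3 m → arm 1.85 m, τ = 50.57 × 1.85 = 93.55 N·m counterclockwise.
Load: 5.36 × 9.8 = 52.53 N down at 0.7 m → arm 0.25 m, τ = 52.53 × 0.25 = 13.13 N·m counterclockwise.
Speaker: 24.2 × 9.8 = 237.2 N down at 3.68 m → arm 3.23 m, τ = 237.2 × 3.23 = 766.2 N·m counterclockwise.
Net load moment about support B = 1188 N·m counterclockwise.
Reaction R at support A is upward at 4.424 m, arm 3.974 m → moment R × 3.974 clockwise.
For rotational equilibrium, R × 3.974 = 1188, so R = 299 N.

R_A ≈ 299 N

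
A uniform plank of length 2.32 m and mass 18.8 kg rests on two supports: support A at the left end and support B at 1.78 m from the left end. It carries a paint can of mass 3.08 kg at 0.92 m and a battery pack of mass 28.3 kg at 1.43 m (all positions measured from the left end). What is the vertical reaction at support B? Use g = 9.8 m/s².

Sum moments about support A (its reaction then has zero moment arm).
Beam weight: 18.8 × 9.8 = 184.2 N down at 1.16 m → arm 1.16 m, τ = 184.2 × 1.16 = 213.7 N·m clockwise.
Paint can: 3.08 × 9.8 = 30.18 N down at 0.92 m → arm 0.92 m, τ = 30.18 × 0.92 = 27.77 N·m clockwise.
Battery pack: 28.3 × 9.8 = 277.3 N down at 1.43 m → arm 1.43 m, τ = 277.3 × 1.43 = 396.5 N·m clockwise.
Net load moment about support A = 638 N·m clockwise.
Reaction R at support B is upward at 1.78 m, arm 1.78 m → moment R × 1.78 counterclockwise.
Στ = 0 ⇒ R × 1.78 = 638 ⇒ R = 358 N.

R_B ≈ 358 N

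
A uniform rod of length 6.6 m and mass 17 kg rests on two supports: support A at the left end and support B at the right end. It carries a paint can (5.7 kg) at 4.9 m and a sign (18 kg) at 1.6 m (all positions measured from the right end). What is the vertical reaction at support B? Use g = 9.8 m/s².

R_B ≈ 231 N

Sum moments about support A (its reaction then has zero moment arm).
Beam weight: 17 × 9.8 = 166.6 N down at 3.3 m → arm 3.3 m, τ = 166.6 × 3.3 = 549.8 N·m clockwise.
Paint can: 5.7 × 9.8 = 55.86 N down at 4.9 m → arm 1.7 m, τ = 55.86 × 1.7 = 94.96 N·m clockwise.
Sign: 18 × 9.8 = 176.4 N down at 1.6 m → arm 5 m, τ = 176.4 × 5 = 882 N·m clockwise.
Net load moment about support A = 1527 N·m clockwise.
Reaction R at support B is upward at 0 m, arm 6.6 m → moment R × 6.6 counterclockwise.
Balancing moments: R × 6.6 = 1527, giving R = 231 N.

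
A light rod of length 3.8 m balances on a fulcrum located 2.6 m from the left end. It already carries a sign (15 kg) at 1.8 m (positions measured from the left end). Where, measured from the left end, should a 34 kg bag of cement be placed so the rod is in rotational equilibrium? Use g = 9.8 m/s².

Sum moments about the fulcrum (at 2.6 m from the left end) (the support reaction has zero arm there).
Sign: 15 × 9.8 = 147 N down at 1.8 m → arm 0.8 m, τ = 147 × 0.8 = 117.6 N·m counterclockwise.
Net moment of existing loads = 117.6 N·m counterclockwise.
The bag of cement weighs 34 × 9.8 = 333.2 N and must supply an equal clockwise moment, so its lever arm about the fulcrum is 117.6 / 333.2 = 0.353 m.
That puts it at 2.6 + 0.353 = 2.95 m from the left end.

x ≈ 2.95 m from the left end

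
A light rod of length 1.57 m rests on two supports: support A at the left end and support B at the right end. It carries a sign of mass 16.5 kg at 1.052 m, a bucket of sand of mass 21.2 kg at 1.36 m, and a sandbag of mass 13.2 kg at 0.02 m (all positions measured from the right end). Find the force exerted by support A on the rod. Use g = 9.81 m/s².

Taking torques about support B:
Sign: 16.5 × 9.81 = 161.9 N down at 1.052 m → arm 1.052 m, τ = 161.9 × 1.052 = 170.3 N·m counterclockwise.
Bucket of sand: 21.2 × 9.81 = 208 N down at 1.36 m → arm 1.36 m, τ = 208 × 1.36 = 282.9 N·m counterclockwise.
Sandbag: 13.2 × 9.81 = 129.5 N down at 0.02 m → arm 0.02 m, τ = 129.5 × 0.02 = 2.59 N·m counterclockwise.
Net load moment about support B = 455.8 N·m counterclockwise.
Reaction R at support A is upward at 1.57 m, arm 1.57 m → moment R × 1.57 clockwise.
Στ = 0 ⇒ R × 1.57 = 455.8 ⇒ R = 290 N.

R_A ≈ 290 N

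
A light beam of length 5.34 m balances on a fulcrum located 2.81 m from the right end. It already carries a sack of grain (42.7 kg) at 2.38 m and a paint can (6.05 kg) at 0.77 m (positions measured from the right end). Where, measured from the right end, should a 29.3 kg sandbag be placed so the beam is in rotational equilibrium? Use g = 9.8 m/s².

Take moments about the fulcrum (at 2.81 m from the right end).
Sack of grain: 42.7 × 9.8 = 418.5 N down at 2.38 m → arm 0.43 m, τ = 418.5 × 0.43 = 180 N·m clockwise.
Paint can: 6.05 × 9.8 = 59.29 N down at 0.77 m → arm 2.04 m, τ = 59.29 × 2.04 = 121 N·m clockwise.
Net moment of existing loads = 301 N·m clockwise.
The sandbag weighs 29.3 × 9.8 = 287.1 N and must supply an equal counterclockwise moment, so its lever arm about the fulcrum is 301 / 287.1 = 1.05 m.
That puts it at 2.81 + 1.05 = 3.86 m from the right end.

x ≈ 3.86 m from the right end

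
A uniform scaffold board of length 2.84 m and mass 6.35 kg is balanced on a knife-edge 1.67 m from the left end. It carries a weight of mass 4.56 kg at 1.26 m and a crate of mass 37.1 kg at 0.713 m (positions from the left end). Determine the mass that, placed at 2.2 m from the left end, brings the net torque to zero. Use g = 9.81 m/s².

m ≈ 73.5 kg

Sum moments about the knife-edge (at 1.67 m from the left end) (the support reaction has zero arm there).
Beam weight: 6.35 × 9.81 = 62.29 N down at 1.42 m → arm 0.25 m, τ = 62.29 × 0.25 = 15.57 N·m counterclockwise.
Weight: 4.56 × 9.81 = 44.73 N down at 1.26 m → arm 0.41 m, τ = 44.73 × 0.41 = 18.34 N·m counterclockwise.
Crate: 37.1 × 9.81 = 364 N down at 0.713 m → arm 0.957 m, τ = 364 × 0.957 = 348.3 N·m counterclockwise.
Net moment of known loads = 382.2 N·m counterclockwise.
An unknown mass m at 2.2 m has arm 0.53 m; its moment is m·g·0.53 clockwise.
Setting net torque to zero: m × 9.81 × 0.53 = 382.2 → m = 382.2 / (9.81 × 0.53) = 73.5 kg.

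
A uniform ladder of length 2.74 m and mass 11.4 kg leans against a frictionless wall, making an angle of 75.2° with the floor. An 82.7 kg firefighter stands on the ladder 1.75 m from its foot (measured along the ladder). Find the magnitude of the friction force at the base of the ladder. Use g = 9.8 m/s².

Sum moments about the foot of the ladder (the floor normal and friction both act there and drop out).
Ladder weight 11.4×9.8 = 111.7 N acts at 1.37 m along the ladder; its horizontal arm is 1.37·cos75.2° = 0.35 m → τ = 39.09 N·m clockwise.
Firefighter: 82.7×9.8 = 810.5 N at 1.75 m → arm 0.447 m → τ = 362.3 N·m clockwise.
Wall normal N acts horizontally at the top; its moment arm is the height L sinθ = 2.74·sin75.2° = 2.649 m, counterclockwise.
Στ = 0 ⇒ N × 2.649 = 401.4 ⇒ N = 152 N.
ΣFx = 0: friction at the foot balances the wall's push, so f = N_wall = 152 N.

f ≈ 152 N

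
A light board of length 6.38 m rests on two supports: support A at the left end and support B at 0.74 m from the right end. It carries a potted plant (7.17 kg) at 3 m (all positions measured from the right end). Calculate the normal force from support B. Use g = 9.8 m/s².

R_B ≈ 42.1 N

About support A:
Potted plant: 7.17 × 9.8 = 70.27 N down at 3 m → arm 3.38 m, τ = 70.27 × 3.38 = 237.5 N·m clockwise.
Net load moment about support A = 237.5 N·m clockwise.
Reaction R at support B is upward at 0.74 m, arm 5.64 m → moment R × 5.64 counterclockwise.
For rotational equilibrium, R × 5.64 = 237.5, so R = 42.1 N.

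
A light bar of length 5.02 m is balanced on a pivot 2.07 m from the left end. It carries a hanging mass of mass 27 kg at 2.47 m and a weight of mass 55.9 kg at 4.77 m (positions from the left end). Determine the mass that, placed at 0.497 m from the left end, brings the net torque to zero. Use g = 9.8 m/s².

m ≈ 103 kg

Choose the pivot (at 2.07 m from the left end) as the axis so the support reaction has zero arm there.
Hanging mass: 27 × 9.8 = 264.6 N down at 2.47 m → arm 0.4 m, τ = 264.6 × 0.4 = 105.8 N·m clockwise.
Weight: 55.9 × 9.8 = 547.8 N down at 4.77 m → arm 2.7 m, τ = 547.8 × 2.7 = 1479 N·m clockwise.
Net moment of known loads = 1585 N·m clockwise.
An unknown mass m at 0.497 m has arm 1.573 m; its moment is m·g·1.573 counterclockwise.
Setting net torque to zero: m × 9.8 × 1.573 = 1585 → m = 1585 / (9.8 × 1.573) = 103 kg.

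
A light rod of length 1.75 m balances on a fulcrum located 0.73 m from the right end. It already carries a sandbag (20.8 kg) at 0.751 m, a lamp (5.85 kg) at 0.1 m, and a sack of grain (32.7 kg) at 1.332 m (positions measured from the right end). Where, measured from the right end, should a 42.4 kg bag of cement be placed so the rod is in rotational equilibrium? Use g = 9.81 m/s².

About the fulcrum (at 0.73 m from the right end):
Sandbag: 20.8 × 9.81 = 204 N down at 0.751 m → arm 0.021 m, τ = 204 × 0.021 = 4.284 N·m counterclockwise.
Lamp: 5.85 × 9.81 = 57.39 N down at 0.1 m → arm 0.63 m, τ = 57.39 × 0.63 = 36.16 N·m clockwise.
Sack of grain: 32.7 × 9.81 = 320.8 N down at 1.332 m → arm 0.602 m, τ = 320.8 × 0.602 = 193.1 N·m counterclockwise.
Net moment of existing loads = 161.2 N·m counterclockwise.
The bag of cement weighs 42.4 × 9.81 = 415.9 N and must supply an equal clockwise moment, so its lever arm about the fulcrum is 161.2 / 415.9 = 0.388 m.
That puts it at 0.73 − 0.388 = 0.342 m from the right end.

x ≈ 0.342 m from the right end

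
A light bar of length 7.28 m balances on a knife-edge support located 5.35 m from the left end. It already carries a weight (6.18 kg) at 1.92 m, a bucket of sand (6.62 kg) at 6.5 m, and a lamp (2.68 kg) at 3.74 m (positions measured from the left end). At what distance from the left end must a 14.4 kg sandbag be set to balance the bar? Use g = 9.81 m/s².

Sum moments about the knife-edge support (at 5.35 m from the left end) (the support reaction has zero arm there).
Weight: 6.18 × 9.81 = 60.63 N down at 1.92 m → arm 3.43 m, τ = 60.63 × 3.43 = 208 N·m counterclockwise.
Bucket of sand: 6.62 × 9.81 = 64.94 N down at 6.5 m → arm 1.15 m, τ = 64.94 × 1.15 = 74.68 N·m clockwise.
Lamp: 2.68 × 9.81 = 26.29 N down at 3.74 m → arm 1.61 m, τ = 26.29 × 1.61 = 42.33 N·m counterclockwise.
Net moment of existing loads = 175.6 N·m counterclockwise.
The sandbag weighs 14.4 × 9.81 = 141.3 N and must supply an equal clockwise moment, so its lever arm about the knife-edge support is 175.6 / 141.3 = 1.24 m.
That puts it at 5.35 + 1.24 = 6.59 m from the left end.

x ≈ 6.59 m from the left end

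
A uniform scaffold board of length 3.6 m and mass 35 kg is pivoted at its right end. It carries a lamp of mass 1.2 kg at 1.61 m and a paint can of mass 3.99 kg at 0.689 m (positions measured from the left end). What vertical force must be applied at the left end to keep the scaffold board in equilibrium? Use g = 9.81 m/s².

About the right end:
Beam weight: 35 × 9.81 = 343.4 N down at 1.8 m → arm 1.8 m, τ = 343.4 × 1.8 = 618.1 N·m counterclockwise.
Lamp: 1.2 × 9.81 = 11.77 N down at 1.61 m → arm 1.99 m, τ = 11.77 × 1.99 = 23.42 N·m counterclockwise.
Paint can: 3.99 × 9.81 = 39.14 N down at 0.689 m → arm 2.911 m, τ = 39.14 × 2.911 = 113.9 N·m counterclockwise.
Net moment of the loads = 755.4 N·m counterclockwise.
The upward force F acts at the left end, arm 3.6 m, giving F × 3.6 clockwise.
Στ = 0 ⇒ F × 3.6 = 755.4 ⇒ F = 755.4 / 3.6 = 210 N.

F ≈ 210 N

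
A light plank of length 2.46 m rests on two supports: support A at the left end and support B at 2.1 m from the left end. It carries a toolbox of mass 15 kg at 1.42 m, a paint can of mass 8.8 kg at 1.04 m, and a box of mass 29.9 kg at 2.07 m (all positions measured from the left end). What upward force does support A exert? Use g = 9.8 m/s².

R_A ≈ 95.3 N

Take moments about support B.
Toolbox: 15 × 9.8 = 147 N down at 1.42 m → arm 0.68 m, τ = 147 × 0.68 = 99.96 N·m counterclockwise.
Paint can: 8.8 × 9.8 = 86.24 N down at 1.04 m → arm 1.06 m, τ = 86.24 × 1.06 = 91.41 N·m counterclockwise.
Box: 29.9 × 9.8 = 293 N down at 2.07 m → arm 0.03 m, τ = 293 × 0.03 = 8.79 N·m counterclockwise.
Net load moment about support B = 200.2 N·m counterclockwise.
Reaction R at support A is upward at 0 m, arm 2.1 m → moment R × 2.1 clockwise.
Setting net torque to zero: R × 2.1 = 200.2 → R = 95.3 N.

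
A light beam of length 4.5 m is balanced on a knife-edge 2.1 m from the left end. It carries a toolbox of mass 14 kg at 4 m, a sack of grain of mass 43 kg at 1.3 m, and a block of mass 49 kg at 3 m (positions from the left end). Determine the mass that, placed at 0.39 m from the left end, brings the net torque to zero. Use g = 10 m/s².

m ≈ 21.2 kg

Sum moments about the knife-edge (at 2.1 m from the left end) (the support reaction has zero arm there).
Toolbox: 14 × 10 = 140 N down at 4 m → arm 1.9 m, τ = 140 × 1.9 = 266 N·m clockwise.
Sack of grain: 43 × 10 = 430 N down at 1.3 m → arm 0.8 m, τ = 430 × 0.8 = 344 N·m counterclockwise.
Block: 49 × 10 = 490 N down at 3 m → arm 0.9 m, τ = 490 × 0.9 = 441 N·m clockwise.
Net moment of known loads = 363 N·m clockwise.
An unknown mass m at 0.39 m has arm 1.71 m; its moment is m·g·1.71 counterclockwise.
Setting net torque to zero: m × 10 × 1.71 = 363 → m = 363 / (10 × 1.71) = 21.2 kg.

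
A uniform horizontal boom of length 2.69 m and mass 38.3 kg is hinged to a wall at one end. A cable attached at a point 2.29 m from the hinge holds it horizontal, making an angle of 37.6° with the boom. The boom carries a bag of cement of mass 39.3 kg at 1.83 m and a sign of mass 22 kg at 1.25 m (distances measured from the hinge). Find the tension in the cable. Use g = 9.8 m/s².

Choose the hinge as the axis so the unknown hinge reaction has zero arm there.
Beam weight: 38.3 × 9.8 = 375.3 N down at 1.345 m → arm 1.345 m, τ = 375.3 × 1.345 = 504.8 N·m clockwise.
Bag of cement: 39.3 × 9.8 = 385.1 N down at 1.83 m → arm 1.83 m, τ = 385.1 × 1.83 = 704.7 N·m clockwise.
Sign: 22 × 9.8 = 215.6 N down at 1.25 m → arm 1.25 m, τ = 215.6 × 1.25 = 269.5 N·m clockwise.
Total clockwise load moment = 1479 N·m.
The cable tension T acts at 2.29 m; only its component perpendicular to the boom, T sinθ, produces torque. sin 37.6° = 0.6101.
For rotational equilibrium, T × 2.29 × 0.6101 = 1479, so T = 1479 / 1.397 = 1060 N.

T ≈ 1060 N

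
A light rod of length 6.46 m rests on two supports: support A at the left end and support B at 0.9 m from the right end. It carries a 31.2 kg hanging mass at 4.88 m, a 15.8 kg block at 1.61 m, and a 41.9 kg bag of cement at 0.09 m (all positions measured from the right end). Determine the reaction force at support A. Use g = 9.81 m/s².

Take moments about support B.
Hanging mass: 31.2 × 9.81 = 306.1 N down at 4.88 m → arm 3.98 m, τ = 306.1 × 3.98 = 1218 N·m counterclockwise.
Block: 15.8 × 9.81 = 155 N down at 1.61 m → arm 0.71 m, τ = 155 × 0.71 = 110 N·m counterclockwise.
Bag of cement: 41.9 × 9.81 = 411 N down at 0.09 m → arm 0.81 m, τ = 411 × 0.81 = 332.9 N·m clockwise.
Net load moment about support B = 995.1 N·m counterclockwise.
Reaction R at support A is upward at 6.46 m, arm 5.56 m → moment R × 5.56 clockwise.
Setting net torque to zero: R × 5.56 = 995.1 → R = 179 N.

R_A ≈ 179 N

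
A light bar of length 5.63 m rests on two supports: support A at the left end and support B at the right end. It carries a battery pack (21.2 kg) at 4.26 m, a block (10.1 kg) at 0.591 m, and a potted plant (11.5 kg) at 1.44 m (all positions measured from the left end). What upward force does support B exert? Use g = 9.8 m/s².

Take moments about support A.
Battery pack: 21.2 × 9.8 = 207.8 N down at 4.26 m → arm 4.26 m, τ = 207.8 × 4.26 = 885.2 N·m clockwise.
Block: 10.1 × 9.8 = 98.98 N down at 0.591 m → arm 0.591 m, τ = 98.98 × 0.591 = 58.5 N·m clockwise.
Potted plant: 11.5 × 9.8 = 112.7 N down at 1.44 m → arm 1.44 m, τ = 112.7 × 1.44 = 162.3 N·m clockwise.
Net load moment about support A = 1106 N·m clockwise.
Reaction R at support B is upward at 5.63 m, arm 5.63 m → moment R × 5.63 counterclockwise.
Setting net torque to zero: R × 5.63 = 1106 → R = 196 N.

R_B ≈ 196 N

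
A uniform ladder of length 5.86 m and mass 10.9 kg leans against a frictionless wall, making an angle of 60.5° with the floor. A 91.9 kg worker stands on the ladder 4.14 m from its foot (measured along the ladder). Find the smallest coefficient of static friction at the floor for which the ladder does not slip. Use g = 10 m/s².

Taking torques about the foot of the ladder:
Ladder weight 10.9×10 = 109 N acts at 2.93 m along the ladder; its horizontal arm is 2.93·cos60.5° = 1.443 m → τ = 157.3 N·m clockwise.
Worker: 91.9×10 = 919 N at 4.14 m → arm 2.039 m → τ = 1874 N·m clockwise.
Wall normal N acts horizontally at the top; its moment arm is the height L sinθ = 5.86·sin60.5° = 5.1 m, counterclockwise.
Setting net torque to zero: N × 5.1 = 2031 → N = 398.2 N.
ΣFx = 0 ⇒ f = N_wall = 398.2 N. ΣFy = 0 ⇒ N_floor = 1028 N.
μ_min = f / N_floor = 398.2 / 1028 = 0.387.

μ_min ≈ 0.387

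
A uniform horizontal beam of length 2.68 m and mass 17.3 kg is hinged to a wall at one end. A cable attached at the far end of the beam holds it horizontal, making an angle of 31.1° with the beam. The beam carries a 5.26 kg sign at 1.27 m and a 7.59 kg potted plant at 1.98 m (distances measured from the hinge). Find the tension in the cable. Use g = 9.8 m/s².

Sum moments about the hinge (the unknown hinge reaction has zero arm there).
Beam weight: 17.3 × 9.8 = 169.5 N down at 1.34 m → arm 1.34 m, τ = 169.5 × 1.34 = 227.1 N·m clockwise.
Sign: 5.26 × 9.8 = 51.55 N down at 1.27 m → arm 1.27 m, τ = 51.55 × 1.27 = 65.47 N·m clockwise.
Potted plant: 7.59 × 9.8 = 74.38 N down at 1.98 m → arm 1.98 m, τ = 74.38 × 1.98 = 147.3 N·m clockwise.
Total clockwise load moment = 439.9 N·m.
The cable tension T acts at 2.68 m; only its component perpendicular to the beam, T sinθ, produces torque. sin 31.1° = 0.5165.
Setting net torque to zero: T × 2.68 × 0.5165 = 439.9 → T = 439.9 / 1.384 = 318 N.

T ≈ 318 N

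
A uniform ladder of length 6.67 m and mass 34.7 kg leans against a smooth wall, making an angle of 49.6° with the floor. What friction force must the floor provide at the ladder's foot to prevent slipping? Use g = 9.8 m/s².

f ≈ 145 N

Choose the foot of the ladder as the axis so the floor normal and friction both act there and drop out.
Ladder weight 34.7×9.8 = 340.1 N acts at 3.335 m along the ladder; its horizontal arm is 3.335·cos49.6° = 2.161 m → τ = 735 N·m clockwise.
Wall normal N acts horizontally at the top; its moment arm is the height L sinθ = 6.67·sin49.6° = 5.079 m, counterclockwise.
Στ = 0 ⇒ N × 5.079 = 735 ⇒ N = 145 N.
ΣFx = 0: friction at the foot balances the wall's push, so f = N_wall = 145 N.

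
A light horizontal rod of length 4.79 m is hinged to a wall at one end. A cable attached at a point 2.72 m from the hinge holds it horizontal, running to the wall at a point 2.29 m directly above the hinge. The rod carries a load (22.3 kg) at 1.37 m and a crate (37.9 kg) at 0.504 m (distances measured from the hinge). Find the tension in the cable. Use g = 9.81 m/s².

T ≈ 278 N

About the hinge:
Load: 22.3 × 9.81 = 218.8 N down at 1.37 m → arm 1.37 m, τ = 218.8 × 1.37 = 299.8 N·m clockwise.
Crate: 37.9 × 9.81 = 371.8 N down at 0.504 m → arm 0.504 m, τ = 371.8 × 0.504 = 187.4 N·m clockwise.
Total clockwise load moment = 487.2 N·m.
The cable tension T acts at 2.72 m; only its component perpendicular to the rod, T sinθ, produces torque. sinθ = h/√(h²+d²) = 2.29/√(2.29²+2.72²) = 0.644.
Balancing moments: T × 2.72 × 0.644 = 487.2, giving T = 487.2 / 1.752 = 278 N.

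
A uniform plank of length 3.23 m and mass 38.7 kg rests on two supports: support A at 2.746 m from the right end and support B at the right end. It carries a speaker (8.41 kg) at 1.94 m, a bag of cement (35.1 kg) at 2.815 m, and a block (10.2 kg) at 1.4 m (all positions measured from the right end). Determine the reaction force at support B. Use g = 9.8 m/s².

Sum moments about support A (its reaction then has zero moment arm).
Beam weight: 38.7 × 9.8 = 379.3 N down at 1.615 m → arm 1.131 m, τ = 379.3 × 1.131 = 429 N·m clockwise.
Speaker: 8.41 × 9.8 = 82.42 N down at 1.94 m → arm 0.806 m, τ = 82.42 × 0.806 = 66.43 N·m clockwise.
Bag of cement: 35.1 × 9.8 = 344 N down at 2.815 m → arm 0.069 m, τ = 344 × 0.069 = 23.74 N·m counterclockwise.
Block: 10.2 × 9.8 = 99.96 N down at 1.4 m → arm 1.346 m, τ = 99.96 × 1.346 = 134.5 N·m clockwise.
Net load moment about support A = 606.2 N·m clockwise.
Reaction R at support B is upward at 0 m, arm 2.746 m → moment R × 2.746 counterclockwise.
Στ = 0 ⇒ R × 2.746 = 606.2 ⇒ R = 221 N.

R_B ≈ 221 N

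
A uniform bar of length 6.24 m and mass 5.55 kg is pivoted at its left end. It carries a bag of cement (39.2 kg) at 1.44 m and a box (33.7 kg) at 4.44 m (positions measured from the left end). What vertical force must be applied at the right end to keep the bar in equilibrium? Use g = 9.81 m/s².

Taking torques about the left end:
Beam weight: 5.55 × 9.81 = 54.45 N down at 3.12 m → arm 3.12 m, τ = 54.45 × 3.12 = 169.9 N·m clockwise.
Bag of cement: 39.2 × 9.81 = 384.6 N down at 1.44 m → arm 1.44 m, τ = 384.6 × 1.44 = 553.8 N·m clockwise.
Box: 33.7 × 9.81 = 330.6 N down at 4.44 m → arm 4.44 m, τ = 330.6 × 4.44 = 1468 N·m clockwise.
Net moment of the loads = 2192 N·m clockwise.
The upward force F acts at the right end, arm 6.24 m, giving F × 6.24 counterclockwise.
Στ = 0 ⇒ F × 6.24 = 2192 ⇒ F = 2192 / 6.24 = 351 N.

F ≈ 351 N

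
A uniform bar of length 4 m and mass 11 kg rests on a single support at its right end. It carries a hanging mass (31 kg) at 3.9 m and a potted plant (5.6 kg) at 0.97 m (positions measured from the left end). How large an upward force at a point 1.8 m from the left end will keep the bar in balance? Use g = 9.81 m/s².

F ≈ 188 N

Taking torques about the right end:
Beam weight: 11 × 9.81 = 107.9 N down at 2 m → arm 2 m, τ = 107.9 × 2 = 215.8 N·m counterclockwise.
Hanging mass: 31 × 9.81 = 304.1 N down at 3.9 m → arm 0.1 m, τ = 304.1 × 0.1 = 30.41 N·m counterclockwise.
Potted plant: 5.6 × 9.81 = 54.94 N down at 0.97 m → arm 3.03 m, τ = 54.94 × 3.03 = 166.5 N·m counterclockwise.
Net moment of the loads = 412.7 N·m counterclockwise.
The upward force F acts at a point 1.8 m from the left end, arm 2.2 m, giving F × 2.2 clockwise.
Balancing moments: F × 2.2 = 412.7, giving F = 412.7 / 2.2 = 188 N.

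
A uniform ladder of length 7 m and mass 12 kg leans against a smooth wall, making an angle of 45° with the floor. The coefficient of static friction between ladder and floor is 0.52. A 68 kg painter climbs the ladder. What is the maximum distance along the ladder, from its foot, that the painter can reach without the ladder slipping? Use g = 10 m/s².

d ≈ 3.66 m

Taking torques about the foot of the ladder:
Ladder weight 12×10 = 120 N acts at 3.5 m along the ladder; its horizontal arm is 3.5·cos45° = 2.475 m → τ = 297 N·m clockwise.
Painter weight 68×10 = 680 N at distance d → arm d·cos45° → τ = 680·d·0.7071 clockwise.
Wall normal N at the top has arm L sinθ = 4.95 m counterclockwise, so Στ = 0 gives N·4.95 = 297 + 480.8·d.
ΣFy = 0 ⇒ N_floor = 800 N, so the maximum friction is μ_s·N_floor = 0.52×800 = 416 N. ΣFx = 0 ⇒ N_wall = f, so at the slipping point N = 416 N.
Substituting: 416×4.95 = 297 + 480.8·d ⇒ d = (2059 − 297) / 480.8 = 3.66 m.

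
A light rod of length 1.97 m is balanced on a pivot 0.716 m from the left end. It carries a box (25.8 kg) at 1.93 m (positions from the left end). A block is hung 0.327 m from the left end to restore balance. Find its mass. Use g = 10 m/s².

m ≈ 80.5 kg

Taking torques about the pivot (at 0.716 m from the left end):
Box: 25.8 × 10 = 258 N down at 1.93 m → arm 1.214 m, τ = 258 × 1.214 = 313.2 N·m clockwise.
Net moment of known loads = 313.2 N·m clockwise.
An unknown mass m at 0.327 m has arm 0.389 m; its moment is m·g·0.389 counterclockwise.
For rotational equilibrium, m × 10 × 0.389 = 313.2, so m = 313.2 / (10 × 0.389) = 80.5 kg.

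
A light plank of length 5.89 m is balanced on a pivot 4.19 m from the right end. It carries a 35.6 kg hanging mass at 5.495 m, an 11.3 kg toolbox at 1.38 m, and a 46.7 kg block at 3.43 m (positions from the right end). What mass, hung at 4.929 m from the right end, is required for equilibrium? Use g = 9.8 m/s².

m ≈ 28.1 kg

About the pivot (at 4.19 m from the right end):
Hanging mass: 35.6 × 9.8 = 348.9 N down at 5.495 m → arm 1.305 m, τ = 348.9 × 1.305 = 455.3 N·m counterclockwise.
Toolbox: 11.3 × 9.8 = 110.7 N down at 1.38 m → arm 2.81 m, τ = 110.7 × 2.81 = 311.1 N·m clockwise.
Block: 46.7 × 9.8 = 457.7 N down at 3.43 m → arm 0.76 m, τ = 457.7 × 0.76 = 347.9 N·m clockwise.
Net moment of known loads = 203.7 N·m clockwise.
An unknown mass m at 4.929 m has arm 0.739 m; its moment is m·g·0.739 counterclockwise.
Balancing moments: m × 9.8 × 0.739 = 203.7, giving m = 203.7 / (9.8 × 0.739) = 28.1 kg.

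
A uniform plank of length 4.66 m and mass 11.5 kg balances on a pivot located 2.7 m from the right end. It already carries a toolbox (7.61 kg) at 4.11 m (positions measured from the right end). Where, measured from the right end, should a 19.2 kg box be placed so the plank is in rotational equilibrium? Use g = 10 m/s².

x ≈ 2.36 m from the right end

Choose the pivot (at 2.7 m from the right end) as the axis so the support reaction has zero arm there.
Beam weight: 11.5 × 10 = 115 N down at 2.33 m → arm 0.37 m, τ = 115 × 0.37 = 42.55 N·m clockwise.
Toolbox: 7.61 × 10 = 76.1 N down at 4.11 m → arm 1.41 m, τ = 76.1 × 1.41 = 107.3 N·m counterclockwise.
Net moment of existing loads = 64.75 N·m counterclockwise.
The box weighs 19.2 × 10 = 192 N and must supply an equal clockwise moment, so its lever arm about the pivot is 64.75 / 192 = 0.337 m.
That puts it at 2.7 − 0.337 = 2.36 m from the right end.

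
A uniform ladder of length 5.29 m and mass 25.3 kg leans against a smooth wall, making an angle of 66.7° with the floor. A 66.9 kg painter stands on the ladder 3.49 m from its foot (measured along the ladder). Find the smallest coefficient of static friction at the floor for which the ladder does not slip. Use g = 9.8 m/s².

μ_min ≈ 0.265

Take moments about the foot of the ladder.
Ladder weight 25.3×9.8 = 247.9 N acts at 2.645 m along the ladder; its horizontal arm is 2.645·cos66.7° = 1.046 m → τ = 259.3 N·m clockwise.
Painter: 66.9×9.8 = 655.6 N at 3.49 m → arm 1.38 m → τ = 904.7 N·m clockwise.
Wall normal N acts horizontally at the top; its moment arm is the height L sinθ = 5.29·sin66.7° = 4.859 m, counterclockwise.
Setting net torque to zero: N × 4.859 = 1164 → N = 239.6 N.
ΣFx = 0 ⇒ f = N_wall = 239.6 N. ΣFy = 0 ⇒ N_floor = 903.5 N.
μ_min = f / N_floor = 239.6 / 903.5 = 0.265.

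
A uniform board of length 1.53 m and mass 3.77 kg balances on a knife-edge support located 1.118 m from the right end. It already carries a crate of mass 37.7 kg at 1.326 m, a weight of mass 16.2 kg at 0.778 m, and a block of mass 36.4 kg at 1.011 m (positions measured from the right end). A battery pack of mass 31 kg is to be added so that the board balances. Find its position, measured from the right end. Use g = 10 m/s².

Sum moments about the knife-edge support (at 1.118 m from the right end) (the support reaction has zero arm there).
Beam weight: 3.77 × 10 = 37.7 N down at 0.765 m → arm 0.353 m, τ = 37.7 × 0.353 = 13.31 N·m clockwise.
Crate: 37.7 × 10 = 377 N down at 1.326 m → arm 0.208 m, τ = 377 × 0.208 = 78.42 N·m counterclockwise.
Weight: 16.2 × 10 = 162 N down at 0.778 m → arm 0.34 m, τ = 162 × 0.34 = 55.08 N·m clockwise.
Block: 36.4 × 10 = 364 N down at 1.011 m → arm 0.107 m, τ = 364 × 0.107 = 38.95 N·m clockwise.
Net moment of existing loads = 28.92 N·m clockwise.
The battery pack weighs 31 × 10 = 310 N and must supply an equal counterclockwise moment, so its lever arm about the knife-edge support is 28.92 / 310 = 0.0933 m.
That puts it at 1.118 + 0.0933 = 1.21 m from the right end.

x ≈ 1.21 m from the right end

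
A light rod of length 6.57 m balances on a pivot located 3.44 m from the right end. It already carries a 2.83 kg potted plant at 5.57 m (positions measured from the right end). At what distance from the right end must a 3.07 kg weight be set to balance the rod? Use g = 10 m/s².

About the pivot (at 3.44 m from the right end):
Potted plant: 2.83 × 10 = 28.3 N down at 5.57 m → arm 2.13 m, τ = 28.3 × 2.13 = 60.28 N·m counterclockwise.
Net moment of existing loads = 60.28 N·m counterclockwise.
The weight weighs 3.07 × 10 = 30.7 N and must supply an equal clockwise moment, so its lever arm about the pivot is 60.28 / 30.7 = 1.96 m.
That puts it at 3.44 − 1.96 = 1.48 m from the right end.

x ≈ 1.48 m from the right end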